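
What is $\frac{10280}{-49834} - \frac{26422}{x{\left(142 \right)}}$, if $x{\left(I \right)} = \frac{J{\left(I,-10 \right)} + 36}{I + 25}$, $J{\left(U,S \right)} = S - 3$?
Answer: $- \frac{109945732878}{573091} \approx -1.9185 \cdot 10^{5}$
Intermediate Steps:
$J{\left(U,S \right)} = -3 + S$
$x{\left(I \right)} = \frac{23}{25 + I}$ ($x{\left(I \right)} = \frac{\left(-3 - 10\right) + 36}{I + 25} = \frac{-13 + 36}{25 + I} = \frac{23}{25 + I}$)
$\frac{10280}{-49834} - \frac{26422}{x{\left(142 \right)}} = \frac{10280}{-49834} - \frac{26422}{23 \frac{1}{25 + 142}} = 10280 \left(- \frac{1}{49834}\right) - \frac{26422}{23 \cdot \frac{1}{167}} = - \frac{5140}{24917} - \frac{26422}{23 \cdot \frac{1}{167}} = - \frac{5140}{24917} - \frac{26422}{\frac{23}{167}} = - \frac{5140}{24917} - \frac{4412474}{23} = - \frac{109945732878}{573091}$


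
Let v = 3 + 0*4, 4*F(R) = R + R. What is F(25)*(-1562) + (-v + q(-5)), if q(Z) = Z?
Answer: -19533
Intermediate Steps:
F(R) = R/2 (F(R) = (R + R)/4 = (2*R)/4 = R/2)
v = 3 (v = 3 + 0 = 3)
F(25)*(-1562) + (-v + q(-5)) = ((1/2)*25)*(-1562) + (-1*3 - 5) = (25/2)*(-1562) + (-3 - 5) = -19525 - 8 = -19533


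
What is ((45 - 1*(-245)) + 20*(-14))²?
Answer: 100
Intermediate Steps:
((45 - 1*(-245)) + 20*(-14))² = ((45 + 245) - 280)² = (290 - 280)² = 10² = 100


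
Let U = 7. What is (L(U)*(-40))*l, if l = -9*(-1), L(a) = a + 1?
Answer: -2880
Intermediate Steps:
L(a) = 1 + a
l = 9
(L(U)*(-40))*l = ((1 + 7)*(-40))*9 = (8*(-40))*9 = -320*9 = -2880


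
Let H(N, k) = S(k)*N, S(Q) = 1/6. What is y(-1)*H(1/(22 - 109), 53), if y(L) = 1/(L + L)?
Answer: 1/1044 ≈ 0.00095785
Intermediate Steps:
S(Q) = ⅙
y(L) = 1/(2*L)
H(N, k) = N/6
y(-1)*H(1/(22 - 109), 53) = ((½)/(-1))*(1/(6*(22 - 109))) = ((½)*(-1))*((⅙)/(-87)) = -(-1)/(12*87) = -½*(-1/522) = 1/1044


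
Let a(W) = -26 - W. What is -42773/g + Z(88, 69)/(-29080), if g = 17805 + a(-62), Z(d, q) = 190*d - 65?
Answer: -308196139/103763256 ≈ -2.9702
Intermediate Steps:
Z(d, q) = -65 + 190*d
g = 17841 (g = 17805 + (-26 - 1*(-62)) = 17805 + (-26 + 62) = 17805 + 36 = 17841)
-42773/g + Z(88, 69)/(-29080) = -42773/17841 + (-65 + 190*88)/(-29080) = -42773*1/17841 + (-65 + 16720)*(-1/29080) = -42773/17841 + 16655*(-1/29080) = -42773/17841 - 3331/5816 = -308196139/103763256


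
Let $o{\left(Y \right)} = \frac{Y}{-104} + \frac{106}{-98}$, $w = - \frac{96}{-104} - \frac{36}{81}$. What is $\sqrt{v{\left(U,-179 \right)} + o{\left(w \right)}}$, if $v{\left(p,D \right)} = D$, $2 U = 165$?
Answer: $\frac{61 i \sqrt{3607}}{273} \approx 13.42 i$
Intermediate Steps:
$U = \frac{165}{2}$ ($U = \frac{1}{2} \cdot 165 = \frac{165}{2} \approx 82.5$)
$w = \frac{56}{117}$ ($w = \left(-96\right) \left(- \frac{1}{104}\right) - \frac{4}{9} = \frac{12}{13} - \frac{4}{9} = \frac{56}{117} \approx 0.47863$)
$o{\left(Y \right)} = - \frac{53}{49} - \frac{Y}{104}$ ($o{\left(Y \right)} = Y \left(- \frac{1}{104}\right) + 106 \left(- \frac{1}{98}\right) = - \frac{Y}{104} - \frac{53}{49} = - \frac{53}{49} - \frac{Y}{104}$)
$\sqrt{v{\left(U,-179 \right)} + o{\left(w \right)}} = \sqrt{-179 - \frac{80956}{74529}} = \sqrt{- \frac{13421647}{74529}} = \frac{61 i \sqrt{3607}}{273}$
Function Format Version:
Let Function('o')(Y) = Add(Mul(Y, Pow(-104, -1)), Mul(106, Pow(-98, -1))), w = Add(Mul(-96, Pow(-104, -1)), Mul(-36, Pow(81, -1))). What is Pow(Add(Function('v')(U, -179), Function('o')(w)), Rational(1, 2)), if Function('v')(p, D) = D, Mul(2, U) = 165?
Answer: Mul(Rational(61, 273), I, Pow(3607, Rational(1, 2))) ≈ Mul(13.420, I)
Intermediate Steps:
U = Rational(165, 2) (U = Mul(Rational(1, 2), 165) = Rational(165, 2) ≈ 82.500)
w = Rational(56, 117) (w = Add(Mul(-96, Rational(-1, 104)), Mul(-36, Rational(1, 81))) = Add(Rational(12, 13), Rational(-4, 9)) = Rational(56, 117) ≈ 0.47863)
Function('o')(Y) = Add(Rational(-53, 49), Mul(Rational(-1, 104), Y)) (Function('o')(Y) = Add(Mul(Y, Rational(-1, 104)), Mul(106, Rational(-1, 98))) = Add(Mul(Rational(-1, 104), Y), Rational(-53, 49)) = Add(Rational(-53, 49), Mul(Rational(-1, 104), Y)))
Pow(Add(Function('v')(U, -179), Function('o')(w)), Rational(1, 2)) = Pow(Add(-179, Add(Rational(-53, 49), Mul(Rational(-1, 104), Rational(56, 117)))), Rational(1, 2)) = Pow(Add(-179, Add(Rational(-53, 49), Rational(-7, 1521))), Rational(1, 2)) = Pow(Add(-179, Rational(-80956, 74529)), Rational(1, 2)) = Pow(Rational(-13421647, 74529), Rational(1, 2)) = Mul(Rational(61, 273), I, Pow(3607, Rational(1, 2)))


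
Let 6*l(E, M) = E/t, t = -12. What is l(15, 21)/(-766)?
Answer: 5/18384 ≈ 0.00027198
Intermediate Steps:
l(E, M) = -E/72 (l(E, M) = (E/(-12))/6 = (E*(-1/12))/6 = (-E/12)/6 = -E/72)
l(15, 21)/(-766) = -1/72*15/(-766) = -5/24*(-1/766) = 5/18384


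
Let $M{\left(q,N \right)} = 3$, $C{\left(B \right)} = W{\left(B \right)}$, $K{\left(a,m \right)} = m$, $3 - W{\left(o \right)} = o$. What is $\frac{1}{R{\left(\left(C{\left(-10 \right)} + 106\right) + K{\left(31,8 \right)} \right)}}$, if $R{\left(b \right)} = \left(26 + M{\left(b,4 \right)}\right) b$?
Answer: $\frac{1}{3683} \approx 0.00027152$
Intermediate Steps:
$W{\left(o \right)} = 3 - o$
$C{\left(B \right)} = 3 - B$
$R{\left(b \right)} = 29 b$ ($R{\left(b \right)} = \left(26 + 3\right) b = 29 b$)
$\frac{1}{R{\left(\left(C{\left(-10 \right)} + 106\right) + K{\left(31,8 \right)} \right)}} = \frac{1}{29 \left(\left(\left(3 - -10\right) + 106\right) + 8\right)} = \frac{1}{29 \left(\left(\left(3 + 10\right) + 106\right) + 8\right)} = \frac{1}{29 \left(\left(13 + 106\right) + 8\right)} = \frac{1}{29 \left(119 + 8\right)} = \frac{1}{29 \cdot 127} = \frac{1}{3683}$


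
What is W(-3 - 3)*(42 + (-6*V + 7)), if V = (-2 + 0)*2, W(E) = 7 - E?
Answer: 949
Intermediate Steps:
V = -4 (V = -2*2 = -4)
W(-3 - 3)*(42 + (-6*V + 7)) = (7 - (-3 - 3))*(42 + (-6*(-4) + 7)) = (7 - 1*(-6))*(42 + (24 + 7)) = (7 + 6)*(42 + 31) = 13*73 = 949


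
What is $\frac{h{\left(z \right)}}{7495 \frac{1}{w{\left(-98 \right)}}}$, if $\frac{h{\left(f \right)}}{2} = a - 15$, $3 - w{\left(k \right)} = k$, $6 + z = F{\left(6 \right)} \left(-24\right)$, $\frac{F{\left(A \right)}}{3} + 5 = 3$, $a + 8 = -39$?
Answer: $- \frac{12524}{7495} \approx -1.671$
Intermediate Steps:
$a = -47$ ($a = -8 - 39 = -47$)
$F{\left(A \right)} = -6$ ($F{\left(A \right)} = -15 + 3 \cdot 3 = -15 + 9 = -6$)
$z = 138$ ($z = -6 - -144 = -6 + 144 = 138$)
$w{\left(k \right)} = 3 - k$
$h{\left(f \right)} = -124$ ($h{\left(f \right)} = 2 \left(-47 - 15\right) = 2 \left(-62\right) = -124$)
$\frac{h{\left(z \right)}}{7495 \frac{1}{w{\left(-98 \right)}}} = - \frac{124}{7495 \frac{1}{3 - -98}} = - \frac{124}{7495 \frac{1}{3 + 98}} = - \frac{124}{7495 \cdot \frac{1}{101}} = - \frac{124}{\frac{7495}{101}} = \left(-124\right) \frac{101}{7495} = - \frac{12524}{7495}$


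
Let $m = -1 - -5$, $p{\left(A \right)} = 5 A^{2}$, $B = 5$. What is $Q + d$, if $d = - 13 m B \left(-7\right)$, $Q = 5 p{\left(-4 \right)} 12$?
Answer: $6620$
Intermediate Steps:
$m = 4$ ($m = -1 + 5 = 4$)
$Q = 4800$ ($Q = 5 \cdot 5 \left(-4\right)^{2} \cdot 12 = 5 \cdot 5 \cdot 16 \cdot 12 = 5 \cdot 80 \cdot 12 = 400 \cdot 12 = 4800$)
$d = 1820$ ($d = - 13 \cdot 4 \cdot 5 \left(-7\right) = \left(-13\right) 20 \left(-7\right) = \left(-260\right) \left(-7\right) = 1820$)
$Q + d = 4800 + 1820 = 6620$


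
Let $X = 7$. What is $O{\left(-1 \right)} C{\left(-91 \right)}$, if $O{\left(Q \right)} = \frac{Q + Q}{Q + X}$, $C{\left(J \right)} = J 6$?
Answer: $182$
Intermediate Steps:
$C{\left(J \right)} = 6 J$
$O{\left(Q \right)} = \frac{2 Q}{7 + Q}$ ($O{\left(Q \right)} = \frac{Q + Q}{Q + 7} = \frac{2 Q}{7 + Q}$)
$O{\left(-1 \right)} C{\left(-91 \right)} = 2 \left(-1\right) \frac{1}{7 - 1} \cdot 6 \left(-91\right) = 2 \left(-1\right) \frac{1}{6} \left(-546\right) = \left(- \frac{1}{3}\right) \left(-546\right) = 182$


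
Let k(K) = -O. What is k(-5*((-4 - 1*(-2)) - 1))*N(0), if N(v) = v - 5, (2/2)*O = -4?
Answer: -20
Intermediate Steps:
O = -4
k(K) = 4 (k(K) = -1*(-4) = 4)
N(v) = -5 + v
k(-5*((-4 - 1*(-2)) - 1))*N(0) = 4*(-5 + 0) = 4*(-5) = -20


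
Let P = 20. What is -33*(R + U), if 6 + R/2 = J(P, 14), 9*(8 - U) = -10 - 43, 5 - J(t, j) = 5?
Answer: -187/3 ≈ -62.333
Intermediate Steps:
J(t, j) = 0 (J(t, j) = 5 - 1*5 = 5 - 5 = 0)
U = 125/9 (U = 8 - (-10 - 43)/9 = 8 - 1/9*(-53) = 8 + 53/9 = 125/9 ≈ 13.889)
R = -12 (R = -12 + 2*0 = -12 + 0 = -12)
-33*(R + U) = -33*(-12 + 125/9) = -33*17/9 = -187/3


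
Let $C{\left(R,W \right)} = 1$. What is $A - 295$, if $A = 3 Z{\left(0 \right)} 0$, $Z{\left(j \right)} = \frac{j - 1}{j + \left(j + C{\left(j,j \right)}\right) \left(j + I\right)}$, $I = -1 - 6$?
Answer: $-295$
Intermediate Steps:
$I = -7$ ($I = -1 - 6 = -7$)
$Z{\left(j \right)} = \frac{-1 + j}{j + \left(1 + j\right) \left(-7 + j\right)}$ ($Z{\left(j \right)} = \frac{j - 1}{j + \left(j + 1\right) \left(j - 7\right)} = \frac{-1 + j}{j + \left(1 + j\right) \left(-7 + j\right)}$)
$A = 0$ ($A = 3 \frac{-1 + 0}{-7 + 0^{2} - 0} \cdot 0 = 3 \frac{1}{-7 + 0 + 0} \left(-1\right) 0 = 3 \frac{1}{-7} \left(-1\right) 0 = 3 \left(\left(- \frac{1}{7}\right) \left(-1\right)\right) 0 = 3 \cdot \frac{1}{7} \cdot 0 = \frac{3}{7} \cdot 0 = 0$)
$A - 295 = 0 - 295 = -295$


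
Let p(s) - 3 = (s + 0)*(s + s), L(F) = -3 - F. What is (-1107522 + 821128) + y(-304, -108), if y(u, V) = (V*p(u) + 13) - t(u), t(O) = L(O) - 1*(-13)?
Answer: -20248875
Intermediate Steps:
t(O) = 10 - O (t(O) = (-3 - O) - 1*(-13) = (-3 - O) + 13 = 10 - O)
p(s) = 3 + 2*s**2 (p(s) = 3 + (s + 0)*(s + s) = 3 + s*(2*s) = 3 + 2*s**2)
y(u, V) = 3 + u + V*(3 + 2*u**2) (y(u, V) = (V*(3 + 2*u**2) + 13) - (10 - u) = (13 + V*(3 + 2*u**2)) + (-10 + u) = 3 + u + V*(3 + 2*u**2))
(-1107522 + 821128) + y(-304, -108) = (-1107522 + 821128) + (3 - 304 - 108*(3 + 2*(-304)**2)) = -286394 + (3 - 304 - 108*(3 + 2*92416)) = -286394 + (3 - 304 - 108*(3 + 184832)) = -286394 + (3 - 304 - 108*184835) = -286394 + (3 - 304 - 19962180) = -286394 - 19962481 = -20248875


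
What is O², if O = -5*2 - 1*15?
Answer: 625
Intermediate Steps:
O = -25 (O = -10 - 15 = -25)
O² = (-25)² = 625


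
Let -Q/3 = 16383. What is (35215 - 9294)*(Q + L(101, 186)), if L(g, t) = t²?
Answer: -377228313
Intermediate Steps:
Q = -49149 (Q = -3*16383 = -49149)
(35215 - 9294)*(Q + L(101, 186)) = (35215 - 9294)*(-49149 + 186²) = 25921*(-49149 + 34596) = 25921*(-14553) = -377228313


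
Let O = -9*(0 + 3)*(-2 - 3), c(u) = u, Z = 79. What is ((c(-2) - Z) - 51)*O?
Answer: -17820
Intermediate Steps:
O = 135 (O = -27*(-5) = -9*(-15) = 135)
((c(-2) - Z) - 51)*O = ((-2 - 1*79) - 51)*135 = ((-2 - 79) - 51)*135 = (-81 - 51)*135 = -132*135 = -17820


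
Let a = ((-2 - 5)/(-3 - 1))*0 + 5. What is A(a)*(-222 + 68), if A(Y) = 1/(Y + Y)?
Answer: -77/5 ≈ -15.400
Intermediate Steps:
a = 5 (a = -7/(-4)*0 + 5 = -7*(-1/4)*0 + 5 = (7/4)*0 + 5 = 0 + 5 = 5)
A(Y) = 1/(2*Y)
A(a)*(-222 + 68) = ((1/2)/5)*(-222 + 68) = ((1/2)*(1/5))*(-154) = (1/10)*(-154) = -77/5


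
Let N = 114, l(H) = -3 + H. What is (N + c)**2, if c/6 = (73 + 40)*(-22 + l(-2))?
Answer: 330948864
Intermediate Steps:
c = -18306 (c = 6*((73 + 40)*(-22 + (-3 - 2))) = 6*(113*(-22 - 5)) = 6*(113*(-27)) = 6*(-3051) = -18306)
(N + c)**2 = (114 - 18306)**2 = (-18192)**2 = 330948864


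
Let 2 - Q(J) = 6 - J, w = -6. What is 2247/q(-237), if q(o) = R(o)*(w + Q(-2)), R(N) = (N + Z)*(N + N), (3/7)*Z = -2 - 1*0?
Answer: -749/458200 ≈ -0.0016347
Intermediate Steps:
Z = -14/3 (Z = 7*(-2 - 1*0)/3 = 7*(-2 + 0)/3 = (7/3)*(-2) = -14/3 ≈ -4.6667)
Q(J) = -4 + J (Q(J) = 2 - (6 - J) = 2 + (-6 + J) = -4 + J)
R(N) = 2*N*(-14/3 + N) (R(N) = (N - 14/3)*(N + N) = (-14/3 + N)*(2*N) = 2*N*(-14/3 + N))
q(o) = -8*o*(-14 + 3*o) (q(o) = (2*o*(-14 + 3*o)/3)*(-6 + (-4 - 2)) = (2*o*(-14 + 3*o)/3)*(-6 - 6) = (2*o*(-14 + 3*o)/3)*(-12) = -8*o*(-14 + 3*o))
2247/q(-237) = 2247/((8*(-237)*(14 - 3*(-237)))) = 2247/((8*(-237)*(14 + 711))) = 2247/((8*(-237)*725)) = 2247/(-1374600) = 2247*(-1/1374600) = -749/458200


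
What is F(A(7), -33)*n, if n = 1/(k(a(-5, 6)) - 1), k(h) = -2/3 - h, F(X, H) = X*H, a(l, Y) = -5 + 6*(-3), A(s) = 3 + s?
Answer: -495/32 ≈ -15.469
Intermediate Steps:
a(l, Y) = -23 (a(l, Y) = -5 - 18 = -23)
F(X, H) = H*X
k(h) = -2/3 - h (k(h) = -2*1/3 - h = -2/3 - h)
n = 3/64 (n = 1/((-2/3 - 1*(-23)) - 1) = 1/((-2/3 + 23) - 1) = 1/(67/3 - 1) = 1/(64/3) = 3/64 ≈ 0.046875)
F(A(7), -33)*n = -33*(3 + 7)*(3/64) = -33*10*(3/64) = -330*3/64 = -495/32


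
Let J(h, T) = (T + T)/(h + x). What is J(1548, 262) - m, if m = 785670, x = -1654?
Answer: -41640772/53 ≈ -7.8568e+5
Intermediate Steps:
J(h, T) = 2*T/(-1654 + h) (J(h, T) = (T + T)/(h - 1654) = (2*T)/(-1654 + h) = 2*T/(-1654 + h))
J(1548, 262) - m = 2*262/(-1654 + 1548) - 1*785670 = 2*262/(-106) - 785670 = 2*262*(-1/106) - 785670 = -262/53 - 785670 = -41640772/53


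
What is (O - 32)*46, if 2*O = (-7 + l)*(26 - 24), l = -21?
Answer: -2760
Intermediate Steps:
O = -28 (O = ((-7 - 21)*(26 - 24))/2 = (-28*2)/2 = (½)*(-56) = -28)
(O - 32)*46 = (-28 - 32)*46 = -60*46 = -2760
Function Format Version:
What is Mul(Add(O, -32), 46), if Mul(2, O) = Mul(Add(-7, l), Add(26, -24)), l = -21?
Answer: -2760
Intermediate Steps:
O = -28 (O = Mul(Rational(1, 2), Mul(Add(-7, -21), Add(26, -24))) = Mul(Rational(1, 2), Mul(-28, 2)) = Mul(Rational(1, 2), -56) = -28)
Mul(Add(O, -32), 46) = Mul(Add(-28, -32), 46) = Mul(-60, 46) = -2760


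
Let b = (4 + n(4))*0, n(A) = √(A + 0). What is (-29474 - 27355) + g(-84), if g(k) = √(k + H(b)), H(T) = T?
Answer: -56829 + 2*I*√21 ≈ -56829.0 + 9.1651*I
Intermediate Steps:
n(A) = √A
b = 0 (b = (4 + √4)*0 = (4 + 2)*0 = 6*0 = 0)
g(k) = √k (g(k) = √(k + 0) = √k)
(-29474 - 27355) + g(-84) = (-29474 - 27355) + √(-84) = -56829 + 2*I*√21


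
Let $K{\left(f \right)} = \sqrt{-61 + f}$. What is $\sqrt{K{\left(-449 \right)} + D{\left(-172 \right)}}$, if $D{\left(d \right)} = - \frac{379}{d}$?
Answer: $\frac{\sqrt{16297 + 7396 i \sqrt{510}}}{86} \approx 3.528 + 3.2005 i$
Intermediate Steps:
$\sqrt{K{\left(-449 \right)} + D{\left(-172 \right)}} = \sqrt{\sqrt{-61 - 449} - \frac{379}{-172}} = \sqrt{\sqrt{-510} - - \frac{379}{172}} = \sqrt{i \sqrt{510} + \frac{379}{172}} = \sqrt{\frac{379}{172} + i \sqrt{510}}$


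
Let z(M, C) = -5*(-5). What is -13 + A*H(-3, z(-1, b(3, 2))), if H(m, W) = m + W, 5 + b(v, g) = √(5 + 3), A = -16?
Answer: -365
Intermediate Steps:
b(v, g) = -5 + 2*√2 (b(v, g) = -5 + √(5 + 3) = -5 + √8 = -5 + 2*√2)
z(M, C) = 25
H(m, W) = W + m
-13 + A*H(-3, z(-1, b(3, 2))) = -13 - 16*(25 - 3) = -13 - 16*22 = -13 - 352 = -365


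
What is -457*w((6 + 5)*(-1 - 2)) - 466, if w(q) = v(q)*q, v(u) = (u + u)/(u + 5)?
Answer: 491149/14 ≈ 35082.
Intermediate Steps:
v(u) = 2*u/(5 + u) (v(u) = (2*u)/(5 + u) = 2*u/(5 + u))
w(q) = 2*q²/(5 + q) (w(q) = (2*q/(5 + q))*q = 2*q²/(5 + q))
-457*w((6 + 5)*(-1 - 2)) - 466 = -914*((6 + 5)*(-1 - 2))²/(5 + (6 + 5)*(-1 - 2)) - 466 = -914*(11*(-3))²/(5 + 11*(-3)) - 466 = -914*(-33)²/(5 - 33) - 466 = -914*1089/(-28) - 466 = -914*1089*(-1)/28 - 466 = -457*(-1089/14) - 466 = 497673/14 - 466 = 491149/14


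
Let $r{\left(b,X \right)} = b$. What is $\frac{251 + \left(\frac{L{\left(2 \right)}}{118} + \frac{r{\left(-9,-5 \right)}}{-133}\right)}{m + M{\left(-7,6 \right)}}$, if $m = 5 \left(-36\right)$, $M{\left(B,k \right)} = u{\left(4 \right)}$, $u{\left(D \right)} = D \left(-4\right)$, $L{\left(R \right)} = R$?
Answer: $- \frac{1970261}{1538012} \approx -1.281$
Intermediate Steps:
$u{\left(D \right)} = - 4 D$
$M{\left(B,k \right)} = -16$ ($M{\left(B,k \right)} = \left(-4\right) 4 = -16$)
$m = -180$
$\frac{251 + \left(\frac{L{\left(2 \right)}}{118} + \frac{r{\left(-9,-5 \right)}}{-133}\right)}{m + M{\left(-7,6 \right)}} = \frac{251 + \left(\frac{2}{118} - \frac{9}{-133}\right)}{-180 - 16} = \frac{251 + \left(2 \cdot \frac{1}{118} - - \frac{9}{133}\right)}{-196} = \left(251 + \left(\frac{1}{59} + \frac{9}{133}\right)\right) \left(- \frac{1}{196}\right) = \left(251 + \frac{664}{7847}\right) \left(- \frac{1}{196}\right) = \frac{1970261}{7847} \left(- \frac{1}{196}\right) = - \frac{1970261}{1538012}$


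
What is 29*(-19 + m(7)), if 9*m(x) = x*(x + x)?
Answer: -2117/9 ≈ -235.22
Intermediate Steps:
m(x) = 2*x**2/9 (m(x) = (x*(x + x))/9 = (x*(2*x))/9 = (2*x**2)/9 = 2*x**2/9)
29*(-19 + m(7)) = 29*(-19 + (2/9)*7**2) = 29*(-19 + (2/9)*49) = 29*(-19 + 98/9) = 29*(-73/9) = -2117/9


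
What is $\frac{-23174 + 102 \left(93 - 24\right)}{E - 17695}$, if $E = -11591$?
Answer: $\frac{8068}{14643} \approx 0.55098$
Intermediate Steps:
$\frac{-23174 + 102 \left(93 - 24\right)}{E - 17695} = \frac{-23174 + 102 \left(93 - 24\right)}{-11591 - 17695} = \frac{-23174 + 102 \cdot 69}{-29286} = \left(-23174 + 7038\right) \left(- \frac{1}{29286}\right) = \left(-16136\right) \left(- \frac{1}{29286}\right) = \frac{8068}{14643}$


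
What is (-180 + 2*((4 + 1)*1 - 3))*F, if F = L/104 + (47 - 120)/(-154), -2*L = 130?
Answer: 186/7 ≈ 26.571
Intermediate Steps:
L = -65 (L = -½*130 = -65)
F = -93/616 (F = -65/104 + (47 - 120)/(-154) = -65*1/104 - 73*(-1/154) = -5/8 + 73/154 = -93/616 ≈ -0.15097)
(-180 + 2*((4 + 1)*1 - 3))*F = (-180 + 2*((4 + 1)*1 - 3))*(-93/616) = (-180 + 2*(5*1 - 3))*(-93/616) = (-180 + 2*(5 - 3))*(-93/616) = (-180 + 2*2)*(-93/616) = (-180 + 4)*(-93/616) = -176*(-93/616) = 186/7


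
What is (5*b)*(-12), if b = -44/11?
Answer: 240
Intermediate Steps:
b = -4 (b = -44*1/11 = -4)
(5*b)*(-12) = (5*(-4))*(-12) = -20*(-12) = 240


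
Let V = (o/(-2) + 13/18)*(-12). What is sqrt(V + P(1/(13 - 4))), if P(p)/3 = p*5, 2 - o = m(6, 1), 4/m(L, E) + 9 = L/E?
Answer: sqrt(13) ≈ 3.6056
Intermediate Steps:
m(L, E) = 4/(-9 + L/E)
o = 10/3 (o = 2 - (-4)/(-1*6 + 9*1) = 2 - (-4)/(-6 + 9) = 2 - (-4)/3 = 2 - 1*(-4/3) = 2 + 4/3 = 10/3 ≈ 3.3333)
P(p) = 15*p (P(p) = 3*(p*5) = 3*(5*p) = 15*p)
V = 34/3 (V = ((10/3)/(-2) + 13/18)*(-12) = ((10/3)*(-1/2) + 13*(1/18))*(-12) = (-5/3 + 13/18)*(-12) = -17/18*(-12) = 34/3 ≈ 11.333)
sqrt(V + P(1/(13 - 4))) = sqrt(34/3 + 15/(13 - 4)) = sqrt(34/3 + 15/9) = sqrt(34/3 + 15*(1/9)) = sqrt(34/3 + 5/3) = sqrt(13)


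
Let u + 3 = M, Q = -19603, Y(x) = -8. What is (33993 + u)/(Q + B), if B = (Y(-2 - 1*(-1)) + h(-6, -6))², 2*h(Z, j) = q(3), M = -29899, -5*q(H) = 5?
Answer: -16364/78123 ≈ -0.20946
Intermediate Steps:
q(H) = -1 (q(H) = -⅕*5 = -1)
h(Z, j) = -½ (h(Z, j) = (½)*(-1) = -½)
u = -29902 (u = -3 - 29899 = -29902)
B = 289/4 (B = (-8 - ½)² = (-17/2)² = 289/4 ≈ 72.250)
(33993 + u)/(Q + B) = (33993 - 29902)/(-19603 + 289/4) = 4091/(-78123/4) = 4091*(-4/78123) = -16364/78123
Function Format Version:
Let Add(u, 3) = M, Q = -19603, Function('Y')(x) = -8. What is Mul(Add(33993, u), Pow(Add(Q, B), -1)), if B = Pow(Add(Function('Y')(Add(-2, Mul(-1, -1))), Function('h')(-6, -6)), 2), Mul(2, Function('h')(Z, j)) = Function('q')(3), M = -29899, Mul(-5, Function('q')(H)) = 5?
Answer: Rational(-16364, 78123) ≈ -0.20946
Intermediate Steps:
Function('q')(H) = -1 (Function('q')(H) = Mul(Rational(-1, 5), 5) = -1)
Function('h')(Z, j) = Rational(-1, 2) (Function('h')(Z, j) = Mul(Rational(1, 2), -1) = Rational(-1, 2))
u = -29902 (u = Add(-3, -29899) = -29902)
B = Rational(289, 4) (B = Pow(Add(-8, Rational(-1, 2)), 2) = Pow(Rational(-17, 2), 2) = Rational(289, 4) ≈ 72.250)
Mul(Add(33993, u), Pow(Add(Q, B), -1)) = Mul(Add(33993, -29902), Pow(Add(-19603, Rational(289, 4)), -1)) = Mul(4091, Pow(Rational(-78123, 4), -1)) = Mul(4091, Rational(-4, 78123)) = Rational(-16364, 78123)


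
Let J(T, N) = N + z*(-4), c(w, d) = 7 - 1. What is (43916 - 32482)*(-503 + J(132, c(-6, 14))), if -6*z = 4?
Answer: -16956622/3 ≈ -5.6522e+6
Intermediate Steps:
z = -2/3 (z = -1/6*4 = -2/3 ≈ -0.66667)
c(w, d) = 6
J(T, N) = 8/3 + N (J(T, N) = N - 2/3*(-4) = N + 8/3 = 8/3 + N)
(43916 - 32482)*(-503 + J(132, c(-6, 14))) = (43916 - 32482)*(-503 + (8/3 + 6)) = 11434*(-503 + 26/3) = 11434*(-1483/3) = -16956622/3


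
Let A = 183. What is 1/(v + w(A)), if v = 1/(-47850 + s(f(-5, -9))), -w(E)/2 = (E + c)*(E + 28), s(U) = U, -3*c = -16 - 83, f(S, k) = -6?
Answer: -47856/4362170113 ≈ -1.0971e-5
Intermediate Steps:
c = 33 (c = -(-16 - 83)/3 = -⅓*(-99) = 33)
w(E) = -2*(28 + E)*(33 + E) (w(E) = -2*(E + 33)*(E + 28) = -2*(33 + E)*(28 + E) = -2*(28 + E)*(33 + E))
v = -1/47856 (v = 1/(-47850 - 6) = 1/(-47856) = -1/47856 ≈ -2.0896e-5)
1/(v + w(A)) = 1/(-1/47856 + (-1848 - 122*183 - 2*183²)) = 1/(-1/47856 + (-1848 - 22326 - 2*33489)) = 1/(-1/47856 + (-1848 - 22326 - 66978)) = 1/(-1/47856 - 91152) = 1/(-4362170113/47856) = -47856/4362170113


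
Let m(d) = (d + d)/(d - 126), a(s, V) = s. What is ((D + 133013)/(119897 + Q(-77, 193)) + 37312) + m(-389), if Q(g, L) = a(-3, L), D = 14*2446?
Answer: 2304024152807/61745410 ≈ 37315.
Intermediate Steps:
D = 34244
m(d) = 2*d/(-126 + d) (m(d) = (2*d)/(-126 + d) = 2*d/(-126 + d))
Q(g, L) = -3
((D + 133013)/(119897 + Q(-77, 193)) + 37312) + m(-389) = ((34244 + 133013)/(119897 - 3) + 37312) + 2*(-389)/(-126 - 389) = (167257/119894 + 37312) + 2*(-389)/(-515) = (167257*(1/119894) + 37312) + 2*(-389)*(-1/515) = (167257/119894 + 37312) + 778/515 = 4473652185/119894 + 778/515 = 2304024152807/61745410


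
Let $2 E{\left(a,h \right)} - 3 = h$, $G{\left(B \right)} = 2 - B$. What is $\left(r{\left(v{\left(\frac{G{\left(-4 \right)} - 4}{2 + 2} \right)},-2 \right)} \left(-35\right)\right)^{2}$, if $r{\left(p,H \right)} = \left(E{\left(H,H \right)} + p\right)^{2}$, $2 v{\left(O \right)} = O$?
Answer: $\frac{99225}{256} \approx 387.6$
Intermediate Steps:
$E{\left(a,h \right)} = \frac{3}{2} + \frac{h}{2}$
$v{\left(O \right)} = \frac{O}{2}$
$r{\left(p,H \right)} = \left(\frac{3}{2} + p + \frac{H}{2}\right)^{2}$ ($r{\left(p,H \right)} = \left(\left(\frac{3}{2} + \frac{H}{2}\right) + p\right)^{2} = \left(\frac{3}{2} + p + \frac{H}{2}\right)^{2}$)
$\left(r{\left(v{\left(\frac{G{\left(-4 \right)} - 4}{2 + 2} \right)},-2 \right)} \left(-35\right)\right)^{2} = \left(\frac{\left(3 - 2 + 2 \frac{\left(\left(2 - -4\right) - 4\right) \frac{1}{2 + 2}}{2}\right)^{2}}{4} \left(-35\right)\right)^{2} = \left(\frac{\left(3 - 2 + 2 \frac{\left(\left(2 + 4\right) - 4\right) \frac{1}{4}}{2}\right)^{2}}{4} \left(-35\right)\right)^{2} = \left(\frac{\left(3 - 2 + 2 \frac{\left(6 - 4\right) \frac{1}{4}}{2}\right)^{2}}{4} \left(-35\right)\right)^{2} = \left(\frac{\left(3 - 2 + 2 \frac{2 \cdot \frac{1}{4}}{2}\right)^{2}}{4} \left(-35\right)\right)^{2} = \left(\frac{\left(3 - 2 + 2 \cdot \frac{1}{2} \cdot \frac{1}{2}\right)^{2}}{4} \left(-35\right)\right)^{2} = \left(\frac{\left(3 - 2 + 2 \cdot \frac{1}{4}\right)^{2}}{4} \left(-35\right)\right)^{2} = \left(\frac{\left(3 - 2 + \frac{1}{2}\right)^{2}}{4} \left(-35\right)\right)^{2} = \left(\frac{\left(\frac{3}{2}\right)^{2}}{4} \left(-35\right)\right)^{2} = \left(\frac{1}{4} \cdot \frac{9}{4} \left(-35\right)\right)^{2} = \left(\frac{9}{16} \left(-35\right)\right)^{2} = \left(- \frac{315}{16}\right)^{2} = \frac{99225}{256}$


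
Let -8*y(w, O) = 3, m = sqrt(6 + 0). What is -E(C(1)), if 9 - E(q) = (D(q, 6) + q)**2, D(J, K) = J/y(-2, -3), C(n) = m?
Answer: 23/3 ≈ 7.6667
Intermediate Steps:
m = sqrt(6) ≈ 2.4495
y(w, O) = -3/8 (y(w, O) = -1/8*3 = -3/8)
C(n) = sqrt(6)
D(J, K) = -8*J/3 (D(J, K) = J/(-3/8) = J*(-8/3) = -8*J/3)
E(q) = 9 - 25*q**2/9 (E(q) = 9 - (-8*q/3 + q)**2 = 9 - (-5*q/3)**2 = 9 - 25*q**2/9)
-E(C(1)) = -(9 - 25*(sqrt(6))**2/9) = -(9 - 25/9*6) = -(9 - 50/3) = -1*(-23/3) = 23/3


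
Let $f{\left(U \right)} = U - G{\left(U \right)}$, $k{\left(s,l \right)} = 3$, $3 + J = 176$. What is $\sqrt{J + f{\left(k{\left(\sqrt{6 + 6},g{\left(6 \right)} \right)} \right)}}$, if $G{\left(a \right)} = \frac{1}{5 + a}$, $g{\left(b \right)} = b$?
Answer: $\frac{\sqrt{2814}}{4} \approx 13.262$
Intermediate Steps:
$J = 173$ ($J = -3 + 176 = 173$)
$f{\left(U \right)} = U - \frac{1}{5 + U}$
$\sqrt{J + f{\left(k{\left(\sqrt{6 + 6},g{\left(6 \right)} \right)} \right)}} = \sqrt{173 + \frac{-1 + 3 \left(5 + 3\right)}{5 + 3}} = \sqrt{173 + \frac{-1 + 3 \cdot 8}{8}} = \sqrt{173 + \frac{-1 + 24}{8}} = \sqrt{173 + \frac{1}{8} \cdot 23} = \sqrt{173 + \frac{23}{8}} = \sqrt{\frac{1407}{8}} = \frac{\sqrt{2814}}{4}$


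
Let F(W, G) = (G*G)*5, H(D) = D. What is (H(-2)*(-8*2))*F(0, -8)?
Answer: 10240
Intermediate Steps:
F(W, G) = 5*G² (F(W, G) = G²*5 = 5*G²)
(H(-2)*(-8*2))*F(0, -8) = (-(-16)*2)*(5*(-8)²) = (-2*(-16))*(5*64) = 32*320 = 10240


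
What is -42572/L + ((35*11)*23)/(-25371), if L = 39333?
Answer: -476129309/332639181 ≈ -1.4314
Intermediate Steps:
-42572/L + ((35*11)*23)/(-25371) = -42572/39333 + ((35*11)*23)/(-25371) = -42572*1/39333 + (385*23)*(-1/25371) = -42572/39333 + 8855*(-1/25371) = -42572/39333 - 8855/25371 = -476129309/332639181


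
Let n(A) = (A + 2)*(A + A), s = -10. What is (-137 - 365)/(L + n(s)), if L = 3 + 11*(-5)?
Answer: -251/54 ≈ -4.6481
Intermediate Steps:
n(A) = 2*A*(2 + A) (n(A) = (2 + A)*(2*A) = 2*A*(2 + A))
L = -52 (L = 3 - 55 = -52)
(-137 - 365)/(L + n(s)) = (-137 - 365)/(-52 + 2*(-10)*(2 - 10)) = -502/(-52 + 2*(-10)*(-8)) = -502/(-52 + 160) = -502/108 = -502*1/108 = -251/54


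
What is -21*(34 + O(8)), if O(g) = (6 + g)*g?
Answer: -3066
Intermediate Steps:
O(g) = g*(6 + g)
-21*(34 + O(8)) = -21*(34 + 8*(6 + 8)) = -21*(34 + 8*14) = -21*(34 + 112) = -21*146 = -3066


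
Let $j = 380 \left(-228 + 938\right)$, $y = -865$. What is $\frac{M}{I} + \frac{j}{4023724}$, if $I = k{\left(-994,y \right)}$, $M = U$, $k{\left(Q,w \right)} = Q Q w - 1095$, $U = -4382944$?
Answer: $\frac{62055232491614}{859721177405785} \approx 0.072181$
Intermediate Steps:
$k{\left(Q,w \right)} = -1095 + w Q^{2}$ ($k{\left(Q,w \right)} = Q^{2} w - 1095 = w Q^{2} - 1095 = -1095 + w Q^{2}$)
$M = -4382944$
$I = -854652235$ ($I = -1095 - 865 \left(-994\right)^{2} = -1095 - 854651140 = -854652235$)
$j = 269800$ ($j = 380 \cdot 710 = 269800$)
$\frac{M}{I} + \frac{j}{4023724} = - \frac{4382944}{-854652235} + \frac{269800}{4023724} = \left(-4382944\right) \left(- \frac{1}{854652235}\right) + 269800 \cdot \frac{1}{4023724} = \frac{4382944}{854652235} + \frac{67450}{1005931} = \frac{62055232491614}{859721177405785}$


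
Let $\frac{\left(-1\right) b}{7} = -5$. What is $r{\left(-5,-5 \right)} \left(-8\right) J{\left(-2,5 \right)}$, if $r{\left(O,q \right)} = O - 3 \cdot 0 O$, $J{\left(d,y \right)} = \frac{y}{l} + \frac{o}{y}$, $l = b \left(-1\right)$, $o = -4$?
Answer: $- \frac{264}{7} \approx -37.714$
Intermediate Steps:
$b = 35$ ($b = \left(-7\right) \left(-5\right) = 35$)
$l = -35$ ($l = 35 \left(-1\right) = -35$)
$J{\left(d,y \right)} = - \frac{4}{y} - \frac{y}{35}$ ($J{\left(d,y \right)} = \frac{y}{-35} - \frac{4}{y} = y \left(- \frac{1}{35}\right) - \frac{4}{y} = - \frac{y}{35} - \frac{4}{y} = - \frac{4}{y} - \frac{y}{35}$)
$r{\left(O,q \right)} = O$ ($r{\left(O,q \right)} = O - 0 O = O - 0 = O + 0 = O$)
$r{\left(-5,-5 \right)} \left(-8\right) J{\left(-2,5 \right)} = \left(-5\right) \left(-8\right) \left(- \frac{4}{5} - \frac{1}{7}\right) = 40 \left(\left(-4\right) \frac{1}{5} - \frac{1}{7}\right) = 40 \left(- \frac{4}{5} - \frac{1}{7}\right) = 40 \left(- \frac{33}{35}\right) = - \frac{264}{7}$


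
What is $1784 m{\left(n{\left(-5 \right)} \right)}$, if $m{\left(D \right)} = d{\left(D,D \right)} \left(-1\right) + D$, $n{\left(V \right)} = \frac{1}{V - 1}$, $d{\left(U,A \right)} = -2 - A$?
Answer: $\frac{8920}{3} \approx 2973.3$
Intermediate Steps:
$n{\left(V \right)} = \frac{1}{-1 + V}$
$m{\left(D \right)} = 2 + 2 D$ ($m{\left(D \right)} = \left(-2 - D\right) \left(-1\right) + D = \left(2 + D\right) + D = 2 + 2 D$)
$1784 m{\left(n{\left(-5 \right)} \right)} = 1784 \left(2 + \frac{2}{-1 - 5}\right) = 1784 \left(2 + \frac{2}{-6}\right) = 1784 \left(2 + 2 \left(- \frac{1}{6}\right)\right) = 1784 \left(2 - \frac{1}{3}\right) = 1784 \cdot \frac{5}{3} = \frac{8920}{3}$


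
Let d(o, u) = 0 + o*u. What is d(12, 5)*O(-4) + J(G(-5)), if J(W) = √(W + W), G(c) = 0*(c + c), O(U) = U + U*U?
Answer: 720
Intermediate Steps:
O(U) = U + U²
G(c) = 0 (G(c) = 0*(2*c) = 0)
J(W) = √2*√W (J(W) = √(2*W) = √2*√W)
d(o, u) = o*u
d(12, 5)*O(-4) + J(G(-5)) = (12*5)*(-4*(1 - 4)) + √2*√0 = 60*(-4*(-3)) + √2*0 = 60*12 + 0 = 720 + 0 = 720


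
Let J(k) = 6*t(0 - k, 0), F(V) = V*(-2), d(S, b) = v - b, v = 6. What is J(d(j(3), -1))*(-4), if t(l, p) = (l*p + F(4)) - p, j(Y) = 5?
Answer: 192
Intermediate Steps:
d(S, b) = 6 - b
F(V) = -2*V
t(l, p) = -8 - p + l*p (t(l, p) = (l*p - 2*4) - p = (l*p - 8) - p = (-8 + l*p) - p = -8 - p + l*p)
J(k) = -48 (J(k) = 6*(-8 - 1*0 + (0 - k)*0) = 6*(-8 + 0 - k*0) = 6*(-8 + 0 + 0) = 6*(-8) = -48)
J(d(j(3), -1))*(-4) = -48*(-4) = 192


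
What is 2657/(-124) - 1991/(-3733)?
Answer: -9671697/462892 ≈ -20.894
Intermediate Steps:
2657/(-124) - 1991/(-3733) = 2657*(-1/124) - 1991*(-1/3733) = -2657/124 + 1991/3733 = -9671697/462892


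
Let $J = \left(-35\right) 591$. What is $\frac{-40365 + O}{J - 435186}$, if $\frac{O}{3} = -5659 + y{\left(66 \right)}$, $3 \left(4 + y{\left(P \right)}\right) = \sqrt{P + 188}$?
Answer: $\frac{19118}{151957} - \frac{\sqrt{254}}{455871} \approx 0.12578$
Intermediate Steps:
$y{\left(P \right)} = -4 + \frac{\sqrt{188 + P}}{3}$ ($y{\left(P \right)} = -4 + \frac{\sqrt{P + 188}}{3} = -4 + \frac{\sqrt{188 + P}}{3}$)
$J = -20685$
$O = -16989 + \sqrt{254}$ ($O = 3 \left(-5659 - \left(4 - \frac{\sqrt{188 + 66}}{3}\right)\right) = 3 \left(-5659 - \left(4 - \frac{\sqrt{254}}{3}\right)\right) = 3 \left(-5663 + \frac{\sqrt{254}}{3}\right) = -16989 + \sqrt{254} \approx -16973.0$)
$\frac{-40365 + O}{J - 435186} = \frac{-40365 - \left(16989 - \sqrt{254}\right)}{-20685 - 435186} = \frac{-57354 + \sqrt{254}}{-455871} = \left(-57354 + \sqrt{254}\right) \left(- \frac{1}{455871}\right) = \frac{19118}{151957} - \frac{\sqrt{254}}{455871}$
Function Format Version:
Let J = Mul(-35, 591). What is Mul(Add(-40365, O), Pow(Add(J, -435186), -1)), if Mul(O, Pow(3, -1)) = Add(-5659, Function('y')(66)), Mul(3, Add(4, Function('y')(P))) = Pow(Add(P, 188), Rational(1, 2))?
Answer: Add(Rational(19118, 151957), Mul(Rational(-1, 455871), Pow(254, Rational(1, 2)))) ≈ 0.12578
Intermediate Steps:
Function('y')(P) = Add(-4, Mul(Rational(1, 3), Pow(Add(188, P), Rational(1, 2)))) (Function('y')(P) = Add(-4, Mul(Rational(1, 3), Pow(Add(P, 188), Rational(1, 2)))) = Add(-4, Mul(Rational(1, 3), Pow(Add(188, P), Rational(1, 2)))))
J = -20685
O = Add(-16989, Pow(254, Rational(1, 2))) (O = Mul(3, Add(-5659, Add(-4, Mul(Rational(1, 3), Pow(Add(188, 66), Rational(1, 2)))))) = Mul(3, Add(-5659, Add(-4, Mul(Rational(1, 3), Pow(254, Rational(1, 2)))))) = Mul(3, Add(-5663, Mul(Rational(1, 3), Pow(254, Rational(1, 2))))) = Add(-16989, Pow(254, Rational(1, 2))) ≈ -16973.)
Mul(Add(-40365, O), Pow(Add(J, -435186), -1)) = Mul(Add(-40365, Add(-16989, Pow(254, Rational(1, 2)))), Pow(Add(-20685, -435186), -1)) = Mul(Add(-57354, Pow(254, Rational(1, 2))), Pow(-455871, -1)) = Mul(Add(-57354, Pow(254, Rational(1, 2))), Rational(-1, 455871)) = Add(Rational(19118, 151957), Mul(Rational(-1, 455871), Pow(254, Rational(1, 2))))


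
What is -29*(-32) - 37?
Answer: 891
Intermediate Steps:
-29*(-32) - 37 = 928 - 37 = 891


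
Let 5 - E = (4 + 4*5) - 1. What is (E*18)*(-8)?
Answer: 2592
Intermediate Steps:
E = -18 (E = 5 - ((4 + 4*5) - 1) = 5 - ((4 + 20) - 1) = 5 - (24 - 1) = 5 - 1*23 = 5 - 23 = -18)
(E*18)*(-8) = -18*18*(-8) = -324*(-8) = 2592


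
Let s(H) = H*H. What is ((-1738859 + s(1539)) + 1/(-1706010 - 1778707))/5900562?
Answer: 243799319517/2284643190106 ≈ 0.10671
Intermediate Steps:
s(H) = H²
((-1738859 + s(1539)) + 1/(-1706010 - 1778707))/5900562 = ((-1738859 + 1539²) + 1/(-1706010 - 1778707))/5900562 = ((-1738859 + 2368521) + 1/(-3484717))*(1/5900562) = (629662 - 1/3484717)*(1/5900562) = (2194193875653/3484717)*(1/5900562) = 243799319517/2284643190106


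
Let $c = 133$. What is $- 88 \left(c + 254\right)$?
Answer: $-34056$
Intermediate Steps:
$- 88 \left(c + 254\right) = - 88 \left(133 + 254\right) = \left(-88\right) 387 = -34056$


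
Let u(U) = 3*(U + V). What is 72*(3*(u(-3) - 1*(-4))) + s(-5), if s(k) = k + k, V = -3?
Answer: -3034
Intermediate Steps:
s(k) = 2*k
u(U) = -9 + 3*U (u(U) = 3*(U - 3) = 3*(-3 + U) = -9 + 3*U)
72*(3*(u(-3) - 1*(-4))) + s(-5) = 72*(3*((-9 + 3*(-3)) - 1*(-4))) + 2*(-5) = 72*(3*((-9 - 9) + 4)) - 10 = 72*(3*(-18 + 4)) - 10 = 72*(3*(-14)) - 10 = 72*(-42) - 10 = -3024 - 10 = -3034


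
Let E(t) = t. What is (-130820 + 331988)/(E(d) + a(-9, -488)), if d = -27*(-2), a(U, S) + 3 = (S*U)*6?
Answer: 67056/8801 ≈ 7.6191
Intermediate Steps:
a(U, S) = -3 + 6*S*U (a(U, S) = -3 + (S*U)*6 = -3 + 6*S*U)
d = 54
(-130820 + 331988)/(E(d) + a(-9, -488)) = (-130820 + 331988)/(54 + (-3 + 6*(-488)*(-9))) = 201168/(54 + (-3 + 26352)) = 201168/(54 + 26349) = 201168/26403 = 201168*(1/26403) = 67056/8801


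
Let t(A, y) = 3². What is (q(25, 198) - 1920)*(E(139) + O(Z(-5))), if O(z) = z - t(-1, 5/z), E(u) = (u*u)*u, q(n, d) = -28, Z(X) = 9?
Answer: -5231585812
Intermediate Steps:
t(A, y) = 9
E(u) = u³ (E(u) = u²*u = u³)
O(z) = -9 + z (O(z) = z - 1*9 = z - 9 = -9 + z)
(q(25, 198) - 1920)*(E(139) + O(Z(-5))) = (-28 - 1920)*(139³ + (-9 + 9)) = -1948*(2685619 + 0) = -1948*2685619 = -5231585812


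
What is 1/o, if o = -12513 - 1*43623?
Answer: -1/56136 ≈ -1.7814e-5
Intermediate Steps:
o = -56136 (o = -12513 - 43623 = -56136)
1/o = 1/(-56136) = -1/56136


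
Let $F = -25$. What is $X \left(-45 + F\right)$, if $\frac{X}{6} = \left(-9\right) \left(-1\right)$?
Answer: $-3780$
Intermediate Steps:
$X = 54$ ($X = 6 \left(\left(-9\right) \left(-1\right)\right) = 6 \cdot 9 = 54$)
$X \left(-45 + F\right) = 54 \left(-45 - 25\right) = 54 \left(-70\right) = -3780$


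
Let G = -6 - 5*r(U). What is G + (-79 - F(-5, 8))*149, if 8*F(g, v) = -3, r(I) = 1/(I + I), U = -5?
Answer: -93765/8 ≈ -11721.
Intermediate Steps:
r(I) = 1/(2*I)
F(g, v) = -3/8 (F(g, v) = (⅛)*(-3) = -3/8)
G = -11/2 (G = -6 - 5/(2*(-5)) = -6 - 5*(-1)/(2*5) = -6 - 5*(-⅒) = -6 + ½ = -11/2 ≈ -5.5000)
G + (-79 - F(-5, 8))*149 = -11/2 + (-79 - 1*(-3/8))*149 = -11/2 + (-79 + 3/8)*149 = -11/2 - 629/8*149 = -11/2 - 93721/8 = -93765/8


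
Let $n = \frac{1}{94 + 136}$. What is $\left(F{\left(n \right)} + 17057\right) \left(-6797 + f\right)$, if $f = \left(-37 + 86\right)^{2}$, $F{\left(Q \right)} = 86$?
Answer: $-75360628$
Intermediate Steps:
$n = \frac{1}{230} \approx 0.0043478$
$f = 2401$ ($f = 49^{2} = 2401$)
$\left(F{\left(n \right)} + 17057\right) \left(-6797 + f\right) = \left(86 + 17057\right) \left(-6797 + 2401\right) = 17143 \left(-4396\right) = -75360628$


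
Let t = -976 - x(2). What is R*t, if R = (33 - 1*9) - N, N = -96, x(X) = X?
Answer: -117360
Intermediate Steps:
R = 120 (R = (33 - 1*9) - 1*(-96) = (33 - 9) + 96 = 24 + 96 = 120)
t = -978 (t = -976 - 1*2 = -976 - 2 = -978)
R*t = 120*(-978) = -117360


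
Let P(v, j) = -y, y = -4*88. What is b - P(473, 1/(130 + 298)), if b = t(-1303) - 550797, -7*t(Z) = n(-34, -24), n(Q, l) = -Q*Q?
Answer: -3856887/7 ≈ -5.5098e+5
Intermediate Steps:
n(Q, l) = -Q**2
t(Z) = 1156/7 (t(Z) = -(-1)*(-34)**2/7 = -(-1)*1156/7 = -1/7*(-1156) = 1156/7)
y = -352
P(v, j) = 352 (P(v, j) = -1*(-352) = 352)
b = -3854423/7 (b = 1156/7 - 550797 = -3854423/7 ≈ -5.5063e+5)
b - P(473, 1/(130 + 298)) = -3854423/7 - 1*352 = -3854423/7 - 352 = -3856887/7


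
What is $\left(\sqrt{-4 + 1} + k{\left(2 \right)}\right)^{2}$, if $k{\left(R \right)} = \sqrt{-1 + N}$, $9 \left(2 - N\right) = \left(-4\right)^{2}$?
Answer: $- \frac{34}{9} - \frac{2 \sqrt{21}}{3} \approx -6.8328$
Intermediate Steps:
$N = \frac{2}{9}$ ($N = 2 - \frac{\left(-4\right)^{2}}{9} = 2 - \frac{16}{9} = \frac{2}{9} \approx 0.22222$)
$k{\left(R \right)} = \frac{i \sqrt{7}}{3}$ ($k{\left(R \right)} = \sqrt{-1 + \frac{2}{9}} = \sqrt{- \frac{7}{9}} = \frac{i \sqrt{7}}{3}$)
$\left(\sqrt{-4 + 1} + k{\left(2 \right)}\right)^{2} = \left(\sqrt{-4 + 1} + \frac{i \sqrt{7}}{3}\right)^{2} = \left(\sqrt{-3} + \frac{i \sqrt{7}}{3}\right)^{2} = \left(i \sqrt{3} + \frac{i \sqrt{7}}{3}\right)^{2}$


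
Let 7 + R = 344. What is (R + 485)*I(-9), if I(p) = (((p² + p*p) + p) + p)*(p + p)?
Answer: -2130624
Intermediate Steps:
R = 337 (R = -7 + 344 = 337)
I(p) = 2*p*(2*p + 2*p²) (I(p) = (((p² + p²) + p) + p)*(2*p) = ((2*p² + p) + p)*(2*p) = ((p + 2*p²) + p)*(2*p) = (2*p + 2*p²)*(2*p) = 2*p*(2*p + 2*p²))
(R + 485)*I(-9) = (337 + 485)*(4*(-9)²*(1 - 9)) = 822*(4*81*(-8)) = 822*(-2592) = -2130624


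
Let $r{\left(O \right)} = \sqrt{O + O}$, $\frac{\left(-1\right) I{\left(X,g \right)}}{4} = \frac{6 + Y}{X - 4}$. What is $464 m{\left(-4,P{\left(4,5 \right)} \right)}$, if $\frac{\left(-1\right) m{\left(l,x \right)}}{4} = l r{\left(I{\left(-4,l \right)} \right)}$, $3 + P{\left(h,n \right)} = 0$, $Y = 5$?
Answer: $7424 \sqrt{11} \approx 24623.0$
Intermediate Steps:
$P{\left(h,n \right)} = -3$ ($P{\left(h,n \right)} = -3 + 0 = -3$)
$I{\left(X,g \right)} = - \frac{44}{-4 + X}$ ($I{\left(X,g \right)} = - 4 \frac{6 + 5}{X - 4} = - 4 \frac{11}{-4 + X} = - \frac{44}{-4 + X}$)
$r{\left(O \right)} = \sqrt{2} \sqrt{O}$ ($r{\left(O \right)} = \sqrt{2 O} = \sqrt{2} \sqrt{O}$)
$m{\left(l,x \right)} = - 4 l \sqrt{11}$ ($m{\left(l,x \right)} = - 4 l \sqrt{2} \sqrt{- \frac{44}{-4 - 4}} = - 4 l \sqrt{2} \sqrt{- \frac{44}{-8}} = - 4 l \sqrt{2} \sqrt{\left(-44\right) \left(- \frac{1}{8}\right)} = - 4 l \sqrt{2} \sqrt{\frac{11}{2}} = - 4 l \sqrt{2} \frac{\sqrt{22}}{2} = - 4 l \sqrt{11}$)
$464 m{\left(-4,P{\left(4,5 \right)} \right)} = 464 \left(\left(-4\right) \left(-4\right) \sqrt{11}\right) = 464 \cdot 16 \sqrt{11} = 7424 \sqrt{11}$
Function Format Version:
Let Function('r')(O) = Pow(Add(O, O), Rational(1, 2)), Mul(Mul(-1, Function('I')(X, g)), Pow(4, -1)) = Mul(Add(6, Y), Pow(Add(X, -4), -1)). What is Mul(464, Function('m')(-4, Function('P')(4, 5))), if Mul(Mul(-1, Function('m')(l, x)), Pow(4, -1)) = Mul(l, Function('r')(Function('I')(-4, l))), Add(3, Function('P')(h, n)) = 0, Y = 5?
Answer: Mul(7424, Pow(11, Rational(1, 2))) ≈ 24623.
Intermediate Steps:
Function('P')(h, n) = -3 (Function('P')(h, n) = Add(-3, 0) = -3)
Function('I')(X, g) = Mul(-44, Pow(Add(-4, X), -1)) (Function('I')(X, g) = Mul(-4, Mul(Add(6, 5), Pow(Add(X, -4), -1))) = Mul(-4, Mul(11, Pow(Add(-4, X), -1))) = Mul(-44, Pow(Add(-4, X), -1)))
Function('r')(O) = Mul(Pow(2, Rational(1, 2)), Pow(O, Rational(1, 2))) (Function('r')(O) = Pow(Mul(2, O), Rational(1, 2)) = Mul(Pow(2, Rational(1, 2)), Pow(O, Rational(1, 2))))
Function('m')(l, x) = Mul(-4, l, Pow(11, Rational(1, 2))) (Function('m')(l, x) = Mul(-4, Mul(l, Mul(Pow(2, Rational(1, 2)), Pow(Mul(-44, Pow(Add(-4, -4), -1)), Rational(1, 2))))) = Mul(-4, Mul(l, Mul(Pow(2, Rational(1, 2)), Pow(Mul(-44, Pow(-8, -1)), Rational(1, 2))))) = Mul(-4, Mul(l, Mul(Pow(2, Rational(1, 2)), Pow(Mul(-44, Rational(-1, 8)), Rational(1, 2))))) = Mul(-4, Mul(l, Mul(Pow(2, Rational(1, 2)), Pow(Rational(11, 2), Rational(1, 2))))) = Mul(-4, Mul(l, Mul(Pow(2, Rational(1, 2)), Mul(Rational(1, 2), Pow(22, Rational(1, 2)))))) = Mul(-4, Mul(l, Pow(11, Rational(1, 2)))) = Mul(-4, l, Pow(11, Rational(1, 2))))
Mul(464, Function('m')(-4, Function('P')(4, 5))) = Mul(464, Mul(-4, -4, Pow(11, Rational(1, 2)))) = Mul(464, Mul(16, Pow(11, Rational(1, 2)))) = Mul(7424, Pow(11, Rational(1, 2)))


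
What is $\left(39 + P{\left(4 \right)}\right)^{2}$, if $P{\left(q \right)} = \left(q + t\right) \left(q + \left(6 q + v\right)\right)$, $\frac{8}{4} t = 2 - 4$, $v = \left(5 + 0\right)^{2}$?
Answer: $39204$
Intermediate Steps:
$v = 25$ ($v = 5^{2} = 25$)
$t = -1$ ($t = \frac{2 - 4}{2} = \frac{1}{2} \left(-2\right) = -1$)
$P{\left(q \right)} = \left(-1 + q\right) \left(25 + 7 q\right)$ ($P{\left(q \right)} = \left(q - 1\right) \left(q + \left(6 q + 25\right)\right) = \left(-1 + q\right) \left(q + \left(25 + 6 q\right)\right) = \left(-1 + q\right) \left(25 + 7 q\right)$)
$\left(39 + P{\left(4 \right)}\right)^{2} = \left(39 + \left(-25 + 7 \cdot 4^{2} + 18 \cdot 4\right)\right)^{2} = \left(39 + \left(-25 + 7 \cdot 16 + 72\right)\right)^{2} = \left(39 + \left(-25 + 112 + 72\right)\right)^{2} = \left(39 + 159\right)^{2} = 198^{2} = 39204$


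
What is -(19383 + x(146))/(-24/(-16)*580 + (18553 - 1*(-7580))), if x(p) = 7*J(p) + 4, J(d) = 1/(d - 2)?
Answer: -2791735/3888432 ≈ -0.71796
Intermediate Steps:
J(d) = 1/(-2 + d)
x(p) = 4 + 7/(-2 + p) (x(p) = 7/(-2 + p) + 4 = 4 + 7/(-2 + p))
-(19383 + x(146))/(-24/(-16)*580 + (18553 - 1*(-7580))) = -(19383 + (-1 + 4*146)/(-2 + 146))/(-24/(-16)*580 + (18553 - 1*(-7580))) = -(19383 + (-1 + 584)/144)/(-24*(-1/16)*580 + (18553 + 7580)) = -(19383 + (1/144)*583)/((3/2)*580 + 26133) = -(19383 + 583/144)/(870 + 26133) = -2791735/(144*27003) = -1*2791735/3888432 = -2791735/3888432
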